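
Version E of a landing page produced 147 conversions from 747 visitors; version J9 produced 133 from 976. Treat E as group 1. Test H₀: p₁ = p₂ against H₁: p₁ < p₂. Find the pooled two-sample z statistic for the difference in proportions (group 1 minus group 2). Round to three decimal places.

z = 3.374

p̂₁ = 147/747 ≈ 0.196787, p̂₂ = 133/976 ≈ 0.136270.
Pooled p̂ = (147+133)/(747+976) = 280/1723 = 0.162507.
SE = √(0.136099 × 0.00236328) = 0.017934.
z = (0.196787 − 0.136270)/0.017934 = 0.060517/0.017934 = 3.374.
p-value = P(Z < 3.374) ≈ 0.9996.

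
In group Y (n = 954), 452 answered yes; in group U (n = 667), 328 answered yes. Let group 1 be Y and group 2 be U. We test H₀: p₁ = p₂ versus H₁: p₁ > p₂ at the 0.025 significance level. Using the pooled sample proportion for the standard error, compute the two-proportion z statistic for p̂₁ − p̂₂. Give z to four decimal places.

z = -0.7122

p̂₁ = 452/954 = 0.473795, p̂₂ = 328/667 = 0.491754.
Pooled p̂ = (452+328)/(954+667) = 780/1621 = 0.481184.
SE = √(0.249646 × 0.00254747) = 0.025218.
z = (0.473795 − 0.491754)/0.025218 = -0.017959/0.025218 = -0.7122.
p-value = P(Z > -0.712) ≈ 0.7618. With α = 0.025, fail to reject H₀.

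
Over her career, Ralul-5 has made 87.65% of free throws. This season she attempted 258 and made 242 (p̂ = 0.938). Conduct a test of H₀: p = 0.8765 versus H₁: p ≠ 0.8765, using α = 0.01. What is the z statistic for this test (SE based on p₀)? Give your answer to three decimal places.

p̂ = 242/258 ≈ 0.93798.
Under H₀, SE = √(0.8765·0.1235/258) = √(0.000419565) = 0.02048.
z = (0.93798 − 0.8765)/0.02048 = 0.06148/0.02048 = 3.002.
Two-sided p-value ≈ 2·Φ(−3.002) = 0.0027, so at α = 0.01 we reject H₀.

z = 3.002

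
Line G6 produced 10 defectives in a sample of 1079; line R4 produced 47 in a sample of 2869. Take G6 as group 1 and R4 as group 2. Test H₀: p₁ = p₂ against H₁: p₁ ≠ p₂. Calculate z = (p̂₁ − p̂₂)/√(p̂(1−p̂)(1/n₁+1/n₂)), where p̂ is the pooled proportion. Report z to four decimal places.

z = -1.6700

p̂₁ = 10/1079 ≈ 0.009268, p̂₂ = 47/2869 ≈ 0.016382.
Pooled p̂ = (10+47)/(1079+2869) = 57/3948 = 0.014438.
SE = √(p̂(1−p̂)(1/n₁+1/n₂)) = √(0.014438·0.985562·0.00127534) = √(1.81471e-05) = 0.004260.
z = (0.009268 − 0.016382)/0.004260 = -0.007114/0.004260 = -1.6700.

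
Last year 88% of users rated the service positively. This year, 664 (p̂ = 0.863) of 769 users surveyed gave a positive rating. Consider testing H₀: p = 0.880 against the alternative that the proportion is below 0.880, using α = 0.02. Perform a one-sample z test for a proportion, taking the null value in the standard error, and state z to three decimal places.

z = -1.412

p̂ = 664/769 ≈ 0.863459.
SE = √(p₀(1−p₀)/n) = √(0.1056/769) = 0.011718.
z = (0.863459 − 0.88)/0.011718 = -0.016541/0.011718 = -1.412.
p-value = P(Z < -1.412) ≈ 0.0790. With α = 0.02, fail to reject H₀.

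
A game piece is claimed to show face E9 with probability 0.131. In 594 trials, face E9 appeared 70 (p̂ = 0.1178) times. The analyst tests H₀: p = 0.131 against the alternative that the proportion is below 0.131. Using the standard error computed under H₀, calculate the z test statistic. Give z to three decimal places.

p̂ = 70/594 = 0.11785.
SE = √(p₀(1−p₀)/n) = √(0.11384/594) = 0.01384.
z = (0.11785 − 0.131)/0.01384 = -0.01315/0.01384 = -0.950.
p-value = P(Z < -0.950) ≈ 0.1710.

z = -0.950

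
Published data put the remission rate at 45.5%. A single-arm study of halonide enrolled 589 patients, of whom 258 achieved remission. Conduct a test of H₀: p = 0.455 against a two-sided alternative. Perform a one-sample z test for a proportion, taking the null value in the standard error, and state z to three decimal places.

z = -0.827

p̂ = 258/589 ≈ 0.43803.
Under H₀, SE = √(0.455·0.545/589) = √(0.00042101) = 0.02052.
z = (0.43803 − 0.455)/0.02052 = -0.01697/0.02052 = -0.827.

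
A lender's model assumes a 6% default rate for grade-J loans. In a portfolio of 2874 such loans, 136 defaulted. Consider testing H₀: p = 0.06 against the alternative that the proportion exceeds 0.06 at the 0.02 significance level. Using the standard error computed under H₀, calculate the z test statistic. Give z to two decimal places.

z = -2.86

p̂ = 136/2874 ≈ 0.04732.
SE = √(p₀(1−p₀)/n) = √(0.0564/2874) = 0.00443.
z = (0.04732 − 0.06)/0.00443 = -0.01268/0.00443 = -2.86.
p-value = P(Z > -2.862) ≈ 0.9979. With α = 0.02, fail to reject H₀.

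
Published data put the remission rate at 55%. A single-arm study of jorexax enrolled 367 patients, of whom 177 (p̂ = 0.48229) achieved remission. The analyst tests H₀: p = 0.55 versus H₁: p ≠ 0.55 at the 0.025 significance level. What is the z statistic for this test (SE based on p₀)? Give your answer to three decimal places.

z = -2.607

p̂ = 177/367 = 0.48229.
Standard error under H₀: √(0.55×0.45/367) = 0.02597.
z = (0.48229 − 0.55)/0.02597 = -0.06771/0.02597 = -2.607.
Two-sided p-value ≈ 2·Φ(−2.607) = 0.0091, so at α = 0.025 we reject H₀.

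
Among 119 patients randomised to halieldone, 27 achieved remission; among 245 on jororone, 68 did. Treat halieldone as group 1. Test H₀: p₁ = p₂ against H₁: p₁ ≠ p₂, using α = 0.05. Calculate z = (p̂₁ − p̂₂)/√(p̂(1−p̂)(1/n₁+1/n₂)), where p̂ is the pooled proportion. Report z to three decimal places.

p̂₁ = 27/119 ≈ 0.22689, p̂₂ = 68/245 ≈ 0.27755.
Pooled p̂ = (27+68)/(119+245) = 95/364 = 0.26099.
SE = √(0.192874 × 0.012485) = 0.04907.
z = (0.22689 − 0.27755)/0.04907 = -0.05066/0.04907 = -1.032.
p-value = 2·P(Z > 1.032) ≈ 0.3019; since p > α = 0.05, fail to reject H₀.

z = -1.032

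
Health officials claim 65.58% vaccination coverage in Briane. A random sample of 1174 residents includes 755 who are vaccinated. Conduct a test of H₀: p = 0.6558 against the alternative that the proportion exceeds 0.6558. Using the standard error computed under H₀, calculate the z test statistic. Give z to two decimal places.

p̂ = 755/1174 = 0.64310.
Standard error under H₀: √(0.6558×0.3442/1174) = 0.01387.
z = (0.64310 − 0.6558)/0.01387 = -0.01270/0.01387 = -0.92.

z = -0.92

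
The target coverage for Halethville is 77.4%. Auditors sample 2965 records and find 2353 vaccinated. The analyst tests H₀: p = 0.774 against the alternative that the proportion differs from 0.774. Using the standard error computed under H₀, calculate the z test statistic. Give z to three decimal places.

z = 2.551

p̂ = 2353/2965 = 0.79359.
Under H₀, SE = √(0.774·0.226/2965) = √(5.89963e-05) = 0.00768.
z = (0.79359 − 0.774)/0.00768 = 0.01959/0.00768 = 2.551.
Two-sided p-value ≈ 2·Φ(−2.551) = 0.0107.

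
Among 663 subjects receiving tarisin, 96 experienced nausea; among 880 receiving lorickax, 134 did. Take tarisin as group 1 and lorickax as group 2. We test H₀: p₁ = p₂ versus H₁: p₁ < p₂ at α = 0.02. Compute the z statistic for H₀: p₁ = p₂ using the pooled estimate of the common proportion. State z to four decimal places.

p̂₁ = 96/663 = 0.144796, p̂₂ = 134/880 = 0.152273.
Pooled p̂ = (96+134)/(663+880) = 230/1543 = 0.149060.
SE = √(p̂(1−p̂)(1/n₁+1/n₂)) = √(0.149060·0.850940·0.00264466) = √(0.000335452) = 0.018315.
z = (0.144796 − 0.152273)/0.018315 = -0.007477/0.018315 = -0.4082.
p-value = P(Z < -0.408) ≈ 0.3416, so at α = 0.02 we fail to reject H₀.

z = -0.4082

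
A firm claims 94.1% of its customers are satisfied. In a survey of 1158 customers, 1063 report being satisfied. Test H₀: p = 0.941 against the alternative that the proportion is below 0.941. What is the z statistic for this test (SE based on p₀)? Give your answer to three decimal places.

z = -3.327

p̂ = 1063/1158 ≈ 0.917962.
Standard error under H₀: √(0.941×0.059/1158) = 0.006924.
z = (0.917962 − 0.941)/0.006924 = -0.023038/0.006924 = -3.327.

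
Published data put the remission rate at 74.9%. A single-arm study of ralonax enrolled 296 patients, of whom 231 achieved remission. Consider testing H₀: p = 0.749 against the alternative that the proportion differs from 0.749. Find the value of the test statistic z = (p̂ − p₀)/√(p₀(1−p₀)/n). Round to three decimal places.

p̂ = 231/296 ≈ 0.78041.
Standard error under H₀: √(0.749×0.251/296) = 0.02520.
z = (0.78041 − 0.749)/0.02520 = 0.03141/0.02520 = 1.246.

z = 1.246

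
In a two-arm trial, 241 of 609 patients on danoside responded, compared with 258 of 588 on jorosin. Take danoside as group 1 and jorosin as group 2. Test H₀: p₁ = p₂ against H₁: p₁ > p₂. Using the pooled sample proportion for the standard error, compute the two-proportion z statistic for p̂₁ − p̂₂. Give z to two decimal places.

p̂₁ = 241/609 ≈ 0.3957, p̂₂ = 258/588 ≈ 0.4388.
Pooled p̂ = (241+258)/(609+588) = 499/1197 = 0.4169.
SE = √(p̂(1−p̂)(1/n₁+1/n₂)) = √(0.4169·0.5831·0.00334272) = √(0.000812582) = 0.0285.
z = (0.3957 − 0.4388)/0.0285 = -0.0431/0.0285 = -1.51.
p-value = P(Z > -1.510) ≈ 0.9345.

z = -1.51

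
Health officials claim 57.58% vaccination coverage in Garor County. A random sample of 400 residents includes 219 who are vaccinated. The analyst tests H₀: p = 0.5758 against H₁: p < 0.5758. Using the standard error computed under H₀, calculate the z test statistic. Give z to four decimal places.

p̂ = 219/400 ≈ 0.547500.
Standard error under H₀: √(0.5758×0.4242/400) = 0.024711.
z = (0.547500 − 0.5758)/0.024711 = -0.028300/0.024711 = -1.1452.
p-value = P(Z < -1.145) ≈ 0.1261.

z = -1.1452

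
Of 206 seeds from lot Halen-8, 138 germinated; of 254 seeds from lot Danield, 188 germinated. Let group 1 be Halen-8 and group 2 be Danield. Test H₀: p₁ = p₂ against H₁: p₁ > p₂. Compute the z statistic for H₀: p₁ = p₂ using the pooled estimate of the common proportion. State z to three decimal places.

z = -1.649

p̂₁ = 138/206 = 0.66990, p̂₂ = 188/254 = 0.74016.
Pooled p̂ = (138+188)/(206+254) = 326/460 = 0.70870.
SE = √(p̂(1−p̂)(1/n₁+1/n₂)) = √(0.70870·0.29130·0.00879138) = √(0.00181495) = 0.04260.
z = (0.66990 − 0.74016)/0.04260 = -0.07026/0.04260 = -1.649.
p-value = P(Z > -1.649) ≈ 0.9504.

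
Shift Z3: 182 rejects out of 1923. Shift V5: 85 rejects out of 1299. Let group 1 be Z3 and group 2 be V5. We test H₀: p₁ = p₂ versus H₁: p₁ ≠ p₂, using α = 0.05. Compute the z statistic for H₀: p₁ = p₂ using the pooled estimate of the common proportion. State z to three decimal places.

z = 2.950

p̂₁ = 182/1923 ≈ 0.094644, p̂₂ = 85/1299 ≈ 0.065435.
Pooled p̂ = (182+85)/(1923+1299) = 267/3222 = 0.082868.
SE = √(0.0760007 × 0.00128984) = 0.009901.
z = (0.094644 − 0.065435)/0.009901 = 0.029209/0.009901 = 2.950.
Two-sided p-value ≈ 2·Φ(−2.950) = 0.0032. With α = 0.05, reject H₀.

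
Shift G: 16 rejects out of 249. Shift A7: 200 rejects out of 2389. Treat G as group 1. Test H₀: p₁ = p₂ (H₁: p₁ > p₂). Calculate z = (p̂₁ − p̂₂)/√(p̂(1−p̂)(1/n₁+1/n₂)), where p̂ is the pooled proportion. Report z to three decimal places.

z = -1.066

p̂₁ = 16/249 = 0.06426, p̂₂ = 200/2389 = 0.08372.
Pooled p̂ = (16+200)/(249+2389) = 216/2638 = 0.08188.
SE = √(p̂(1−p̂)(1/n₁+1/n₂)) = √(0.08188·0.91812·0.00443465) = √(0.000333379) = 0.01826.
z = (0.06426 − 0.08372)/0.01826 = -0.01946/0.01826 = -1.066.
p-value = P(Z > -1.066) ≈ 0.8567.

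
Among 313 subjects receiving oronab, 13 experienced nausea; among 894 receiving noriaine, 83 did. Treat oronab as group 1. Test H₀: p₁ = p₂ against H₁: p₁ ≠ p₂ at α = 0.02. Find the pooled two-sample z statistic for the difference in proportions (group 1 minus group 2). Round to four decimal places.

z = -2.8872

p̂₁ = 13/313 ≈ 0.04153355, p̂₂ = 83/894 ≈ 0.09284116.
Pooled p̂ = (13+83)/(313+894) = 96/1207 = 0.07953604.
SE = √(p̂(1−p̂)(1/n₁+1/n₂)) = √(0.07953604·0.92046396·0.00431346) = √(0.000315788) = 0.01777044.
z = (0.04153355 − 0.09284116)/0.01777044 = -0.05130761/0.01777044 = -2.8872.
p-value = 2·P(Z > 2.887) ≈ 0.0039. With α = 0.02, reject H₀.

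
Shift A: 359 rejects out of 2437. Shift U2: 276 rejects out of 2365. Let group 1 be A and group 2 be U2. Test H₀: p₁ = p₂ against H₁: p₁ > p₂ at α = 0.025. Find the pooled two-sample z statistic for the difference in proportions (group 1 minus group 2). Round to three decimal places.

z = 3.131

p̂₁ = 359/2437 = 0.1473123, p̂₂ = 276/2365 = 0.1167019.
Pooled p̂ = (359+276)/(2437+2365) = 635/4802 = 0.1322366.
SE = √(p̂(1−p̂)(1/n₁+1/n₂)) = √(0.1322366·0.8677634·0.000833174) = √(9.56067e-05) = 0.0097779.
z = (0.1473123 − 0.1167019)/0.0097779 = 0.0306104/0.0097779 = 3.131.
p-value = P(Z > 3.131) ≈ 0.0009, so at α = 0.025 we reject H₀.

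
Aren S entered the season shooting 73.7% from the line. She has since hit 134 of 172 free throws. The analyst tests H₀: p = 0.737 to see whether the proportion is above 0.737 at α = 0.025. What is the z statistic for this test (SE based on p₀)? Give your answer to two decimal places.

p̂ = 134/172 = 0.7791.
Under H₀, SE = √(0.737·0.263/172) = √(0.00112692) = 0.0336.
z = (0.7791 − 0.737)/0.0336 = 0.0421/0.0336 = 1.25.
p-value = P(Z > 1.253) ≈ 0.1051. With α = 0.025, fail to reject H₀.

z = 1.25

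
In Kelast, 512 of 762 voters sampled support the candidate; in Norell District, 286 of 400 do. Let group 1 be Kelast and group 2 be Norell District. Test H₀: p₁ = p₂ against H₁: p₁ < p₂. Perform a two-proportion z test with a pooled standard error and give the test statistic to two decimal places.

z = -1.50

p̂₁ = 512/762 ≈ 0.67192, p̂₂ = 286/400 ≈ 0.71500.
Pooled p̂ = (512+286)/(762+400) = 798/1162 = 0.68675.
SE = √(0.215126 × 0.00381234) = 0.02864.
z = (0.67192 − 0.71500)/0.02864 = -0.04308/0.02864 = -1.50.
p-value = P(Z < -1.504) ≈ 0.0662.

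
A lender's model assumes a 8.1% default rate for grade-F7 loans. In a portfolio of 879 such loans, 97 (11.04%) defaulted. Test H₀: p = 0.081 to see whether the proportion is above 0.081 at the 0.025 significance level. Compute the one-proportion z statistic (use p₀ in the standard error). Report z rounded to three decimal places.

p̂ = 97/879 ≈ 0.11035.
Under H₀, SE = √(0.081·0.919/879) = √(8.4686e-05) = 0.00920.
z = (0.11035 − 0.081)/0.00920 = 0.02935/0.00920 = 3.190.
p-value = P(Z > 3.190) ≈ 0.0007; since p < α = 0.025, reject H₀.

z = 3.190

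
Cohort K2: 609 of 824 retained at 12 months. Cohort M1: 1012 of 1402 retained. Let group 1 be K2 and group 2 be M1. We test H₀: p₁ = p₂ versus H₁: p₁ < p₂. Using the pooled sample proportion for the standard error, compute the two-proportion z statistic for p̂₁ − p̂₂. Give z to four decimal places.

z = 0.8834

p̂₁ = 609/824 = 0.739078, p̂₂ = 1012/1402 = 0.721826.
Pooled p̂ = (609+1012)/(824+1402) = 1621/2226 = 0.728212.
SE = √(p̂(1−p̂)(1/n₁+1/n₂)) = √(0.728212·0.271788·0.00192686) = √(0.000381363) = 0.019529.
z = (0.739078 − 0.721826)/0.019529 = 0.017252/0.019529 = 0.8834.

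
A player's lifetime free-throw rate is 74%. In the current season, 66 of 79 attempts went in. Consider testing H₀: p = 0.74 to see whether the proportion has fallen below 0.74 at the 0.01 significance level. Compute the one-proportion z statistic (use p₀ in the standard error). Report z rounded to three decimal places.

p̂ = 66/79 = 0.83544.
Under H₀, SE = √(0.74·0.26/79) = √(0.00243544) = 0.04935.
z = (0.83544 − 0.74)/0.04935 = 0.09544/0.04935 = 1.934.
p-value = P(Z < 1.934) ≈ 0.9734. With α = 0.01, fail to reject H₀.

z = 1.934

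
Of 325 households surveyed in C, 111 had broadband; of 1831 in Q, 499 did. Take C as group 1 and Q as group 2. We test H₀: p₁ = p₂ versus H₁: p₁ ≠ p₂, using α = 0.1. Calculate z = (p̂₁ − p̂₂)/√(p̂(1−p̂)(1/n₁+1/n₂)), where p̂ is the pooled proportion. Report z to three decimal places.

z = 2.545

p̂₁ = 111/325 ≈ 0.341538, p̂₂ = 499/1831 ≈ 0.272529.
Pooled p̂ = (111+499)/(325+1831) = 610/2156 = 0.282931.
SE = √(0.202881 × 0.00362307) = 0.027112.
z = (0.341538 − 0.272529)/0.027112 = 0.069009/0.027112 = 2.545.
p-value = 2·P(Z > 2.545) ≈ 0.0109, so at α = 0.1 we reject H₀.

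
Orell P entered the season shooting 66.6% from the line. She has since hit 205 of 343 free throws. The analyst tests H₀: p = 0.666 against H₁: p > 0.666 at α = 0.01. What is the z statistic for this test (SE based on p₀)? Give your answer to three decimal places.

p̂ = 205/343 = 0.59767.
Standard error under H₀: √(0.666×0.334/343) = 0.02547.
z = (0.59767 − 0.666)/0.02547 = -0.06833/0.02547 = -2.683.
p-value = P(Z > -2.683) ≈ 0.9964. With α = 0.01, fail to reject H₀.

z = -2.683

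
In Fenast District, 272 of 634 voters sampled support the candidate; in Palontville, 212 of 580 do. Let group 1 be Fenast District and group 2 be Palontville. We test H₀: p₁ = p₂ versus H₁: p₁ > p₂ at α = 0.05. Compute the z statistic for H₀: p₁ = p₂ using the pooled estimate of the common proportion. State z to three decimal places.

z = 2.257

p̂₁ = 272/634 = 0.42902, p̂₂ = 212/580 = 0.36552.
Pooled p̂ = (272+212)/(634+580) = 484/1214 = 0.39868.
SE = √(0.239735 × 0.00330142) = 0.02813.
z = (0.42902 − 0.36552)/0.02813 = 0.06350/0.02813 = 2.257.
p-value = P(Z > 2.257) ≈ 0.0120; since p < α = 0.05, reject H₀.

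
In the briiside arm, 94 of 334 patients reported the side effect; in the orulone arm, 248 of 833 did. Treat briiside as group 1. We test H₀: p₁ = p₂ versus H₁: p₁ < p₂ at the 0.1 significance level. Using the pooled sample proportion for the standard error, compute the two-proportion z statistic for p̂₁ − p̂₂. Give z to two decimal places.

p̂₁ = 94/334 ≈ 0.2814, p̂₂ = 248/833 ≈ 0.2977.
Pooled p̂ = (94+248)/(334+833) = 342/1167 = 0.2931.
SE = √(0.207175 × 0.00419449) = 0.0295.
z = (0.2814 − 0.2977)/0.0295 = -0.0163/0.0295 = -0.55.
p-value = P(Z < -0.552) ≈ 0.2904; since p > α = 0.1, fail to reject H₀.

z = -0.55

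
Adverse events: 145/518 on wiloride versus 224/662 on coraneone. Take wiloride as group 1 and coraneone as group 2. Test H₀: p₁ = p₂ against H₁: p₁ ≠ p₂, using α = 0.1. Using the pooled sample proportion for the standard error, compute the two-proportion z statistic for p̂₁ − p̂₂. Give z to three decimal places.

z = -2.149

p̂₁ = 145/518 = 0.279923, p̂₂ = 224/662 = 0.338369.
Pooled p̂ = (145+224)/(518+662) = 369/1180 = 0.312712.
SE = √(p̂(1−p̂)(1/n₁+1/n₂)) = √(0.312712·0.687288·0.00344108) = √(0.000739567) = 0.027195.
z = (0.279923 − 0.338369)/0.027195 = -0.058446/0.027195 = -2.149.
p-value = 2·P(Z > 2.149) ≈ 0.0316. With α = 0.1, reject H₀.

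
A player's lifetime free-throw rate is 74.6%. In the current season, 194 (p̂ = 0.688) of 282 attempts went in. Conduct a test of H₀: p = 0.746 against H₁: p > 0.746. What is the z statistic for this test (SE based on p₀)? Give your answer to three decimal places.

z = -2.240

p̂ = 194/282 = 0.68794.
SE = √(p₀(1−p₀)/n) = √(0.18948/282) = 0.02592.
z = (0.68794 − 0.746)/0.02592 = -0.05806/0.02592 = -2.240.
p-value = P(Z > -2.240) ≈ 0.9874.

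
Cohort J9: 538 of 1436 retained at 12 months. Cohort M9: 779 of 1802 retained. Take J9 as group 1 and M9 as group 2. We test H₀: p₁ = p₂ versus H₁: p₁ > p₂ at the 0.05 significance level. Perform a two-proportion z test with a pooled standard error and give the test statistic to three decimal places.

p̂₁ = 538/1436 ≈ 0.37465, p̂₂ = 779/1802 ≈ 0.43230.
Pooled p̂ = (538+779)/(1436+1802) = 1317/3238 = 0.40673.
SE = √(0.241301 × 0.00125132) = 0.01738.
z = (0.37465 − 0.43230)/0.01738 = -0.05765/0.01738 = -3.317.
p-value = P(Z > -3.317) ≈ 0.9995, so at α = 0.05 we fail to reject H₀.

z = -3.317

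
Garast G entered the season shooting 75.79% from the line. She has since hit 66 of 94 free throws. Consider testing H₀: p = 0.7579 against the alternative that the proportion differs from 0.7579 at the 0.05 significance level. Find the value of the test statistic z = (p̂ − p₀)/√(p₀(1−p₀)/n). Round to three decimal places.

p̂ = 66/94 ≈ 0.70213.
SE = √(p₀(1−p₀)/n) = √(0.18349/94) = 0.04418.
z = (0.70213 − 0.7579)/0.04418 = -0.05577/0.04418 = -1.262.
Two-sided p-value ≈ 2·Φ(−1.262) = 0.2068, so at α = 0.05 we fail to reject H₀.

z = -1.262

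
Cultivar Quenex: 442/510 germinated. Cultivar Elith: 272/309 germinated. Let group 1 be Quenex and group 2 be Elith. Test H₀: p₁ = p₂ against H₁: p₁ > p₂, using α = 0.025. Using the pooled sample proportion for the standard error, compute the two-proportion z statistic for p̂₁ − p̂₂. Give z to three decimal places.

z = -0.564

p̂₁ = 442/510 = 0.86667, p̂₂ = 272/309 = 0.88026.
Pooled p̂ = (442+272)/(510+309) = 714/819 = 0.87179.
SE = √(p̂(1−p̂)(1/n₁+1/n₂)) = √(0.87179·0.12821·0.00519703) = √(0.000580865) = 0.02410.
z = (0.86667 − 0.88026)/0.02410 = -0.01359/0.02410 = -0.564.
p-value = P(Z > -0.564) ≈ 0.7136. With α = 0.025, fail to reject H₀.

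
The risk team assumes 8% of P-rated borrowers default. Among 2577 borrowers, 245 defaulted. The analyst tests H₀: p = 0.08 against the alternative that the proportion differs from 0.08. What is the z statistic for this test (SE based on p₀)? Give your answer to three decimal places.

z = 2.820

p̂ = 245/2577 ≈ 0.095072.
Standard error under H₀: √(0.08×0.92/2577) = 0.005344.
z = (0.095072 − 0.08)/0.005344 = 0.015072/0.005344 = 2.820.
p-value = 2·P(Z > 2.820) ≈ 0.0048.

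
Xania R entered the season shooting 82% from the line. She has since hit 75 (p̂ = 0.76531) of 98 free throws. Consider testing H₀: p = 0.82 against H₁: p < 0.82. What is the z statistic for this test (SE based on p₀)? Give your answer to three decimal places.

z = -1.409

p̂ = 75/98 ≈ 0.76531.
Under H₀, SE = √(0.82·0.18/98) = √(0.00150612) = 0.03881.
z = (0.76531 − 0.82)/0.03881 = -0.05469/0.03881 = -1.409.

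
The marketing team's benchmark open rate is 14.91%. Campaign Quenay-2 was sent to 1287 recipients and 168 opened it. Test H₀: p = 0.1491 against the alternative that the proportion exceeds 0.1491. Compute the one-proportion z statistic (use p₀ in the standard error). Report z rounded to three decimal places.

p̂ = 168/1287 = 0.130536.
SE = √(p₀(1−p₀)/n) = √(0.12687/1287) = 0.009929.
z = (0.130536 − 0.1491)/0.009929 = -0.018564/0.009929 = -1.870.

z = -1.870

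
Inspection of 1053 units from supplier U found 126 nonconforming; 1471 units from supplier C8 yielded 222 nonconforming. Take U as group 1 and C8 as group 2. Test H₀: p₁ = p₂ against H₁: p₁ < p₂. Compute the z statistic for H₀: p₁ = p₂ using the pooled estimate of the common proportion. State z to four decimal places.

z = -2.2461

p̂₁ = 126/1053 ≈ 0.1196581, p̂₂ = 222/1471 ≈ 0.1509177.
Pooled p̂ = (126+222)/(1053+1471) = 348/2524 = 0.1378764.
SE = √(p̂(1−p̂)(1/n₁+1/n₂)) = √(0.1378764·0.8621236·0.00162948) = √(0.00019369) = 0.0139173.
z = (0.1196581 − 0.1509177)/0.0139173 = -0.0312596/0.0139173 = -2.2461.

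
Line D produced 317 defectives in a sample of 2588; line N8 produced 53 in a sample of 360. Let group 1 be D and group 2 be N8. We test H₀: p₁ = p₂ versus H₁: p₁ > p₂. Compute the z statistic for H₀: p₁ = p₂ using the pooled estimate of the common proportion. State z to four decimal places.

z = -1.3272

p̂₁ = 317/2588 ≈ 0.122488, p̂₂ = 53/360 ≈ 0.147222.
Pooled p̂ = (317+53)/(2588+360) = 370/2948 = 0.125509.
SE = √(0.109756 × 0.00316418) = 0.018636.
z = (0.122488 − 0.147222)/0.018636 = -0.024734/0.018636 = -1.3272.
p-value = P(Z > -1.327) ≈ 0.9078.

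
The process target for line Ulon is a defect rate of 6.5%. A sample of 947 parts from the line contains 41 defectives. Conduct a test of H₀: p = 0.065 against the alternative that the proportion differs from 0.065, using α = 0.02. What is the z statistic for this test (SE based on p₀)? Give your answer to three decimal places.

z = -2.709

p̂ = 41/947 ≈ 0.043295.
SE = √(p₀(1−p₀)/n) = √(0.060775/947) = 0.008011.
z = (0.043295 − 0.065)/0.008011 = -0.021705/0.008011 = -2.709.
p-value = 2·P(Z > 2.709) ≈ 0.0067. With α = 0.02, reject H₀.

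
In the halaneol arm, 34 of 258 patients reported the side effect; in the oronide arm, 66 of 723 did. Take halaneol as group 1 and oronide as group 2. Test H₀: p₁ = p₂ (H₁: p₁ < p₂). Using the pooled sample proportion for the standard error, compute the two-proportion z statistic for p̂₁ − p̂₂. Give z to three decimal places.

z = 1.846

p̂₁ = 34/258 ≈ 0.131783, p̂₂ = 66/723 ≈ 0.091286.
Pooled p̂ = (34+66)/(258+723) = 100/981 = 0.101937.
SE = √(p̂(1−p̂)(1/n₁+1/n₂)) = √(0.101937·0.898063·0.00525909) = √(0.000481447) = 0.021942.
z = (0.131783 − 0.091286)/0.021942 = 0.040497/0.021942 = 1.846.
p-value = P(Z < 1.846) ≈ 0.9675.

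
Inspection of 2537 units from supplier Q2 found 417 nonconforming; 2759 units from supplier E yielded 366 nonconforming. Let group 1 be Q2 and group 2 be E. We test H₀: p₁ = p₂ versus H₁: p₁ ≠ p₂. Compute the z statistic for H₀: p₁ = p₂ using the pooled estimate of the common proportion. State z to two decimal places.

z = 3.25

p̂₁ = 417/2537 ≈ 0.16437, p̂₂ = 366/2759 ≈ 0.13266.
Pooled p̂ = (417+366)/(2537+2759) = 783/5296 = 0.14785.
SE = √(p̂(1−p̂)(1/n₁+1/n₂)) = √(0.14785·0.85215·0.000756617) = √(9.5325e-05) = 0.00976.
z = (0.16437 − 0.13266)/0.00976 = 0.03171/0.00976 = 3.25.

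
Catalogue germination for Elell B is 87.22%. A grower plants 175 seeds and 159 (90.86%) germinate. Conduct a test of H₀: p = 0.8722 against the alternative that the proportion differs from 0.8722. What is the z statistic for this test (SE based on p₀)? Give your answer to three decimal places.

p̂ = 159/175 = 0.90857.
Under H₀, SE = √(0.8722·0.1278/175) = √(0.000636955) = 0.02524.
z = (0.90857 − 0.8722)/0.02524 = 0.03637/0.02524 = 1.441.

z = 1.441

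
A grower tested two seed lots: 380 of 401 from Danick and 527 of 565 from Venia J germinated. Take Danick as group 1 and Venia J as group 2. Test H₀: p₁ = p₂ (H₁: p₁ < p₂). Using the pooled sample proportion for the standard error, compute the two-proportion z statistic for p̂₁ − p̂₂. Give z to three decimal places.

p̂₁ = 380/401 ≈ 0.94763, p̂₂ = 527/565 ≈ 0.93274.
Pooled p̂ = (380+527)/(401+565) = 907/966 = 0.93892.
SE = √(0.0573463 × 0.00426368) = 0.01564.
z = (0.94763 − 0.93274)/0.01564 = 0.01489/0.01564 = 0.952.
p-value = P(Z < 0.952) ≈ 0.8295.

z = 0.952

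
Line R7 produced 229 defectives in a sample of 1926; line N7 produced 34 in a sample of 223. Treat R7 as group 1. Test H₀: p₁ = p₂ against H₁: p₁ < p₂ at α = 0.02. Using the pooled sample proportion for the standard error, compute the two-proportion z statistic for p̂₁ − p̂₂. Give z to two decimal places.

p̂₁ = 229/1926 ≈ 0.1189, p̂₂ = 34/223 ≈ 0.1525.
Pooled p̂ = (229+34)/(1926+223) = 263/2149 = 0.1224.
SE = √(p̂(1−p̂)(1/n₁+1/n₂)) = √(0.1224·0.8776·0.00500352) = √(0.000537403) = 0.0232.
z = (0.1189 − 0.1525)/0.0232 = -0.0336/0.0232 = -1.45.
p-value = P(Z < -1.448) ≈ 0.0738; since p > α = 0.02, fail to reject H₀.

z = -1.45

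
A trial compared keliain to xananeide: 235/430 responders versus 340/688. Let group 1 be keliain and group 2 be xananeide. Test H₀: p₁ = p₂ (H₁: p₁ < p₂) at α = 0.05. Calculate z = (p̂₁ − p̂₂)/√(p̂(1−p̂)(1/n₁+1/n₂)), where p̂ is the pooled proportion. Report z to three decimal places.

p̂₁ = 235/430 = 0.54651, p̂₂ = 340/688 = 0.49419.
Pooled p̂ = (235+340)/(430+688) = 575/1118 = 0.51431.
SE = √(p̂(1−p̂)(1/n₁+1/n₂)) = √(0.51431·0.48569·0.00377907) = √(0.000943993) = 0.03072.
z = (0.54651 − 0.49419)/0.03072 = 0.05232/0.03072 = 1.703.
p-value = P(Z < 1.703) ≈ 0.9557, so at α = 0.05 we fail to reject H₀.

z = 1.703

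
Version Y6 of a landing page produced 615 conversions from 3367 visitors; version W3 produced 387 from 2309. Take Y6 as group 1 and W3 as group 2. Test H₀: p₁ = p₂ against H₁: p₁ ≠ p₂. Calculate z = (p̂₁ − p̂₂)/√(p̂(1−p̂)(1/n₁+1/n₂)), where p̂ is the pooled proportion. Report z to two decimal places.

z = 1.46

p̂₁ = 615/3367 = 0.18266, p̂₂ = 387/2309 = 0.16761.
Pooled p̂ = (615+387)/(3367+2309) = 1002/5676 = 0.17653.
SE = √(p̂(1−p̂)(1/n₁+1/n₂)) = √(0.17653·0.82347·0.000730088) = √(0.000106132) = 0.01030.
z = (0.18266 − 0.16761)/0.01030 = 0.01505/0.01030 = 1.46.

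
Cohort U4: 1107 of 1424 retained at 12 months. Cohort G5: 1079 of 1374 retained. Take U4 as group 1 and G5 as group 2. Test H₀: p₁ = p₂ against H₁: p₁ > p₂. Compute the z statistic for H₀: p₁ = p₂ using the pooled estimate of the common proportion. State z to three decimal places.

z = -0.506

p̂₁ = 1107/1424 = 0.77739, p̂₂ = 1079/1374 = 0.78530.
Pooled p̂ = (1107+1079)/(1424+1374) = 2186/2798 = 0.78127.
SE = √(0.170886 × 0.00143005) = 0.01563.
z = (0.77739 − 0.78530)/0.01563 = -0.00791/0.01563 = -0.506.
p-value = P(Z > -0.506) ≈ 0.6936.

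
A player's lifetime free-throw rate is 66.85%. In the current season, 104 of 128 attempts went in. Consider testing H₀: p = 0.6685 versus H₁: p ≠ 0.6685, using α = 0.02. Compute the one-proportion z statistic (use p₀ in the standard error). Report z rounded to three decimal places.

z = 3.461

p̂ = 104/128 ≈ 0.81250.
SE = √(p₀(1−p₀)/n) = √(0.22161/128) = 0.04161.
z = (0.81250 − 0.6685)/0.04161 = 0.14400/0.04161 = 3.461.
p-value = 2·P(Z > 3.461) ≈ 0.0005; since p < α = 0.02, reject H₀.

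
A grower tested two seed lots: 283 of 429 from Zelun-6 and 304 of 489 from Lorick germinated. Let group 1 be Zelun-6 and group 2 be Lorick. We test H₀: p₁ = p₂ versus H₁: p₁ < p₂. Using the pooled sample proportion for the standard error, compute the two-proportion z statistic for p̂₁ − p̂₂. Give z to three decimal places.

z = 1.196

p̂₁ = 283/429 ≈ 0.65967, p̂₂ = 304/489 ≈ 0.62168.
Pooled p̂ = (283+304)/(429+489) = 587/918 = 0.63943.
SE = √(p̂(1−p̂)(1/n₁+1/n₂)) = √(0.63943·0.36057·0.00437599) = √(0.00100892) = 0.03176.
z = (0.65967 − 0.62168)/0.03176 = 0.03799/0.03176 = 1.196.
p-value = P(Z < 1.196) ≈ 0.8842.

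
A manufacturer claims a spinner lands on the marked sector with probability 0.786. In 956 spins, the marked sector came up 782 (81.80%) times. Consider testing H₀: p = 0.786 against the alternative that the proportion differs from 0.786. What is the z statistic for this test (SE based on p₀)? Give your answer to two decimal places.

p̂ = 782/956 = 0.8180.
Standard error under H₀: √(0.786×0.214/956) = 0.0133.
z = (0.8180 − 0.786)/0.0133 = 0.0320/0.0133 = 2.41.

z = 2.41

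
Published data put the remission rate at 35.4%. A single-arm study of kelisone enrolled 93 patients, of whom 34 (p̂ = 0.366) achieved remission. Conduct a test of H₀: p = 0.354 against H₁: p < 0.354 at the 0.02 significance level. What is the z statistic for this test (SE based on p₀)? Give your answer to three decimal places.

p̂ = 34/93 = 0.36559.
SE = √(p₀(1−p₀)/n) = √(0.22868/93) = 0.04959.
z = (0.36559 − 0.354)/0.04959 = 0.01159/0.04959 = 0.234.
p-value = P(Z < 0.234) ≈ 0.5924, so at α = 0.02 we fail to reject H₀.

z = 0.234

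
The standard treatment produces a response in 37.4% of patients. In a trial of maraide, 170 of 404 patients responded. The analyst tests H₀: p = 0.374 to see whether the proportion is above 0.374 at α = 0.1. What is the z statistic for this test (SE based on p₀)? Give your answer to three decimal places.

z = 1.944

p̂ = 170/404 ≈ 0.42079.
Under H₀, SE = √(0.374·0.626/404) = √(0.000579515) = 0.02407.
z = (0.42079 − 0.374)/0.02407 = 0.04679/0.02407 = 1.944.
p-value = P(Z > 1.944) ≈ 0.0260; since p < α = 0.1, reject H₀.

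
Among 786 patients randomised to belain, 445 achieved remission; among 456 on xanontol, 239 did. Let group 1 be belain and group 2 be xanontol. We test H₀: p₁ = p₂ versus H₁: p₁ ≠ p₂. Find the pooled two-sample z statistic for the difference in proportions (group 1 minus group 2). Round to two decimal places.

z = 1.44

p̂₁ = 445/786 ≈ 0.5662, p̂₂ = 239/456 ≈ 0.5241.
Pooled p̂ = (445+239)/(786+456) = 684/1242 = 0.5507.
SE = √(0.247427 × 0.00346525) = 0.0293.
z = (0.5662 − 0.5241)/0.0293 = 0.0421/0.0293 = 1.44.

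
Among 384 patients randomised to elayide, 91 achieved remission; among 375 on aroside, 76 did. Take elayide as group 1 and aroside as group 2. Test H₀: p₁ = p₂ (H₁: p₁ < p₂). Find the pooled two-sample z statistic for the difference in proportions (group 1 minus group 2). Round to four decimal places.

z = 1.1409

p̂₁ = 91/384 = 0.2369792, p̂₂ = 76/375 = 0.2026667.
Pooled p̂ = (91+76)/(384+375) = 167/759 = 0.2200264.
SE = √(0.171615 × 0.00527083) = 0.0300758.
z = (0.2369792 − 0.2026667)/0.0300758 = 0.0343125/0.0300758 = 1.1409.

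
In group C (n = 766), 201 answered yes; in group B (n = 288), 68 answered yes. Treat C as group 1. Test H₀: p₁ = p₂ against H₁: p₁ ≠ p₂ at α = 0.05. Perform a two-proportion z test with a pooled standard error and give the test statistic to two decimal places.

z = 0.87

p̂₁ = 201/766 = 0.2624, p̂₂ = 68/288 = 0.2361.
Pooled p̂ = (201+68)/(766+288) = 269/1054 = 0.2552.
SE = √(0.190082 × 0.00477771) = 0.0301.
z = (0.2624 − 0.2361)/0.0301 = 0.0263/0.0301 = 0.87.
p-value = 2·P(Z > 0.872) ≈ 0.3830, so at α = 0.05 we fail to reject H₀.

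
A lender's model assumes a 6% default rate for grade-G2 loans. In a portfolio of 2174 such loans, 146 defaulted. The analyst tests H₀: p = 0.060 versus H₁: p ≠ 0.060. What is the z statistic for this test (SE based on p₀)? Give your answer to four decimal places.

p̂ = 146/2174 = 0.0671573.
Under H₀, SE = √(0.06·0.94/2174) = √(2.5943e-05) = 0.0050934.
z = (0.0671573 − 0.06)/0.0050934 = 0.0071573/0.0050934 = 1.4052.
p-value = 2·P(Z > 1.405) ≈ 0.1600.

z = 1.4052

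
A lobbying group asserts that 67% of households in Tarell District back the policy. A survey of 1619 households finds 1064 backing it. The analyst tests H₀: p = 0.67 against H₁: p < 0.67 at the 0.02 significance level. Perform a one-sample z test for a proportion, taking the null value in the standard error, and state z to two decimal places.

z = -1.10

p̂ = 1064/1619 ≈ 0.657196.
Under H₀, SE = √(0.67·0.33/1619) = √(0.000136566) = 0.011686.
z = (0.657196 − 0.67)/0.011686 = -0.012804/0.011686 = -1.10.
p-value = P(Z < -1.096) ≈ 0.1366. With α = 0.02, fail to reject H₀.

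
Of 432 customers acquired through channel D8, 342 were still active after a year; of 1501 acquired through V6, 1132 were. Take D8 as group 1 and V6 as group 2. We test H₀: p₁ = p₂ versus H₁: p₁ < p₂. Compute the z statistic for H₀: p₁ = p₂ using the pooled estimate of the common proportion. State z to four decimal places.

z = 1.6142

p̂₁ = 342/432 ≈ 0.791667, p̂₂ = 1132/1501 ≈ 0.754164.
Pooled p̂ = (342+1132)/(432+1501) = 1474/1933 = 0.762545.
SE = √(0.18107 × 0.00298104) = 0.023233.
z = (0.791667 − 0.754164)/0.023233 = 0.037503/0.023233 = 1.6142.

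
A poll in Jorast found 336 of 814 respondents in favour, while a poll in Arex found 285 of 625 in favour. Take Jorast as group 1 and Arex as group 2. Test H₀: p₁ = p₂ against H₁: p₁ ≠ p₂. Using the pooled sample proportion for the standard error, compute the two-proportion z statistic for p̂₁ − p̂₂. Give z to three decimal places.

z = -1.641

p̂₁ = 336/814 ≈ 0.41278, p̂₂ = 285/625 ≈ 0.45600.
Pooled p̂ = (336+285)/(814+625) = 621/1439 = 0.43155.
SE = √(0.245315 × 0.0028285) = 0.02634.
z = (0.41278 − 0.45600)/0.02634 = -0.04322/0.02634 = -1.641.
Two-sided p-value ≈ 2·Φ(−1.641) = 0.1008.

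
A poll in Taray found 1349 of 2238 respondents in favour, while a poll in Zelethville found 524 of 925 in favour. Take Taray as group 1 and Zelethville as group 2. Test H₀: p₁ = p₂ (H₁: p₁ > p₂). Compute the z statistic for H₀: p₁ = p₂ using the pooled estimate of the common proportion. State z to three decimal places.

z = 1.889

p̂₁ = 1349/2238 ≈ 0.60277, p̂₂ = 524/925 ≈ 0.56649.
Pooled p̂ = (1349+524)/(2238+925) = 1873/3163 = 0.59216.
SE = √(p̂(1−p̂)(1/n₁+1/n₂)) = √(0.59216·0.40784·0.00152791) = √(0.000369) = 0.01921.
z = (0.60277 − 0.56649)/0.01921 = 0.03628/0.01921 = 1.889.
p-value = P(Z > 1.889) ≈ 0.0295.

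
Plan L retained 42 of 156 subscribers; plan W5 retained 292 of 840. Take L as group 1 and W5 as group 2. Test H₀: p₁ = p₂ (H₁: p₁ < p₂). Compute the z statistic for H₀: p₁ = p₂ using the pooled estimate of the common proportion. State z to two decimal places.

p̂₁ = 42/156 = 0.2692, p̂₂ = 292/840 = 0.3476.
Pooled p̂ = (42+292)/(156+840) = 334/996 = 0.3353.
SE = √(p̂(1−p̂)(1/n₁+1/n₂)) = √(0.3353·0.6647·0.00760073) = √(0.00169411) = 0.0412.
z = (0.2692 − 0.3476)/0.0412 = -0.0784/0.0412 = -1.90.
p-value = P(Z < -1.904) ≈ 0.0284.

z = -1.90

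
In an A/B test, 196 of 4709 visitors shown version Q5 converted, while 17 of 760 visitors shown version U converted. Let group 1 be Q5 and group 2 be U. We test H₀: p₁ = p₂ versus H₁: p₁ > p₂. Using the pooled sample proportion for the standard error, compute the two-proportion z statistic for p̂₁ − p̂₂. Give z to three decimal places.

z = 2.546

p̂₁ = 196/4709 = 0.04162, p̂₂ = 17/760 = 0.02237.
Pooled p̂ = (196+17)/(4709+760) = 213/5469 = 0.03895.
SE = √(0.0374299 × 0.00152815) = 0.00756.
z = (0.04162 − 0.02237)/0.00756 = 0.01925/0.00756 = 2.546.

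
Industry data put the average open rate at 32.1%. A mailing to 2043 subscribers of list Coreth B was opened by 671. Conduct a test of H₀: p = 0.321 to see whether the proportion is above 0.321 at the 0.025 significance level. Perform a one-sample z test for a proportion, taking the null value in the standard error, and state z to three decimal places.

z = 0.720

p̂ = 671/2043 = 0.32844.
SE = √(p₀(1−p₀)/n) = √(0.21796/2043) = 0.01033.
z = (0.32844 − 0.321)/0.01033 = 0.00744/0.01033 = 0.720.
p-value = P(Z > 0.720) ≈ 0.2357. With α = 0.025, fail to reject H₀.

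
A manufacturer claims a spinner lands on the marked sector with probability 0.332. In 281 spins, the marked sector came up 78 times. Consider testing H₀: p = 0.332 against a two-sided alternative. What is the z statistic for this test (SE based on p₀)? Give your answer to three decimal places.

p̂ = 78/281 ≈ 0.27758.
SE = √(p₀(1−p₀)/n) = √(0.22178/281) = 0.02809.
z = (0.27758 − 0.332)/0.02809 = -0.05442/0.02809 = -1.937.
Two-sided p-value ≈ 2·Φ(−1.937) = 0.0527.

z = -1.937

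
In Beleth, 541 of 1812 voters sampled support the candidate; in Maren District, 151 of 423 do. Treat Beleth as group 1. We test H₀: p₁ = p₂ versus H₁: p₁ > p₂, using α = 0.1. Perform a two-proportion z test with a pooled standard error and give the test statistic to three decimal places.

z = -2.340

p̂₁ = 541/1812 = 0.298565, p̂₂ = 151/423 = 0.356974.
Pooled p̂ = (541+151)/(1812+423) = 692/2235 = 0.309620.
SE = √(0.213755 × 0.00291594) = 0.024966.
z = (0.298565 − 0.356974)/0.024966 = -0.058409/0.024966 = -2.340.
p-value = P(Z > -2.340) ≈ 0.9903, so at α = 0.1 we fail to reject H₀.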